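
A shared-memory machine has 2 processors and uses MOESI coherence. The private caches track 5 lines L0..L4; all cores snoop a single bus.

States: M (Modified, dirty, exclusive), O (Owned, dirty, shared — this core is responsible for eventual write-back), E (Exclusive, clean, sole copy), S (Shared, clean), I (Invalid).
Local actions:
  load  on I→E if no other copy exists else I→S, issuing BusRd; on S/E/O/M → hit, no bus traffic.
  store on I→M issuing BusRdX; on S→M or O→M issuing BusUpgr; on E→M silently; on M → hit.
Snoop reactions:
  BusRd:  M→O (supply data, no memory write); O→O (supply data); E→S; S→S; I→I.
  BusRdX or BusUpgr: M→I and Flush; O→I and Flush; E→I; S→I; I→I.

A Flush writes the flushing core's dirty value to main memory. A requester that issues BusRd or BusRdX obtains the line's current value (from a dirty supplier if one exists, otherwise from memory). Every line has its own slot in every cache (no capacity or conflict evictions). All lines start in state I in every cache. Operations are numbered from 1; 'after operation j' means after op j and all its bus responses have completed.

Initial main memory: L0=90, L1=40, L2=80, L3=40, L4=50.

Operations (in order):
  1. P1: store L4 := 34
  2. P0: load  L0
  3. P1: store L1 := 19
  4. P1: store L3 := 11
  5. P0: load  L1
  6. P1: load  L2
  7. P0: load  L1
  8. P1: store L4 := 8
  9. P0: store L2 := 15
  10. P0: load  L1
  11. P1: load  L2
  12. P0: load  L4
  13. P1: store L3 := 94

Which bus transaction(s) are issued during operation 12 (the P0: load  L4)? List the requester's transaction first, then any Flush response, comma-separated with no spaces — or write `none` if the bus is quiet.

bus = BusRd

  op1 P1: store L4 := 34 → I/M on L4; bus BusRdX; mem=50
  op2 P0: load  L0 → E/I on L0; bus BusRd; mem=90
  op3 P1: store L1 := 19 → I/M on L1; bus BusRdX; mem=40
  op4 P1: store L3 := 11 → I/M on L3; bus BusRdX; mem=40
  op5 P0: load  L1 → S/O on L1; bus BusRd; mem=40
  op6 P1: load  L2 → I/E on L2; bus BusRd; mem=80
  op7 P0: load  L1 → S/O on L1; bus (none); mem=40
  op8 P1: store L4 := 8 → I/M on L4; bus (none); mem=50
  op9 P0: store L2 := 15 → M/I on L2; bus BusRdX; mem=80
  op10 P0: load  L1 → S/O on L1; bus (none); mem=40
  op11 P1: load  L2 → O/S on L2; bus BusRd; mem=80
  op12 P0: load  L4 → S/O on L4; bus BusRd; mem=50
  op13 P1: store L3 := 94 → I/M on L3; bus (none); mem=40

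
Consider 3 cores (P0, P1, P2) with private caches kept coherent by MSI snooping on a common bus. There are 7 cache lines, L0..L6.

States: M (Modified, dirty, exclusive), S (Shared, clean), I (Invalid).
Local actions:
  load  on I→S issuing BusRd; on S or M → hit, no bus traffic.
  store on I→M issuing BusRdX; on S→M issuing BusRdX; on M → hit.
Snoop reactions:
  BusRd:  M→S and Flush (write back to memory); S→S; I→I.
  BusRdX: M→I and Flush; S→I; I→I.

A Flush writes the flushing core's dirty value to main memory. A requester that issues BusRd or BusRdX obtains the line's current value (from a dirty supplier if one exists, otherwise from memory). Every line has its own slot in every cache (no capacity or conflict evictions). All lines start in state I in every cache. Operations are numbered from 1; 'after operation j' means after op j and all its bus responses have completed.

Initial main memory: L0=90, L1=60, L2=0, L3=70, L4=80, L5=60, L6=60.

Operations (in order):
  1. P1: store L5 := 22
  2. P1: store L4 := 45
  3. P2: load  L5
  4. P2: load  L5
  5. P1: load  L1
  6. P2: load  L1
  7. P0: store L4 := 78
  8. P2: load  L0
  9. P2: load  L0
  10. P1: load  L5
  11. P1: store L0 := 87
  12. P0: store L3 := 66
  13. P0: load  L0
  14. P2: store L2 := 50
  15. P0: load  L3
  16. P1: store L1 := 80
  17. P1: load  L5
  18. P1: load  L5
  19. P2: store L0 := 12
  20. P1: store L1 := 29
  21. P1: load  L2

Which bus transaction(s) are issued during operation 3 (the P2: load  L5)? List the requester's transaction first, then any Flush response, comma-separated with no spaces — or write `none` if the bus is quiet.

step 1: P1: store L5 := 22  ⟶  IMI  (L5)  txn=BusRdX  M[L5]=60
step 2: P1: store L4 := 45  ⟶  IMI  (L4)  txn=BusRdX  M[L4]=80
step 3: P2: load  L5  ⟶  ISS  (L5)  txn=BusRd+Flush  M[L5]=22
step 4: P2: load  L5  ⟶  ISS  (L5)  txn=∅  M[L5]=22
step 5: P1: load  L1  ⟶  ISI  (L1)  txn=BusRd  M[L1]=60
step 6: P2: load  L1  ⟶  ISS  (L1)  txn=BusRd  M[L1]=60
step 7: P0: store L4 := 78  ⟶  MII  (L4)  txn=BusRdX+Flush  M[L4]=45
step 8: P2: load  L0  ⟶  IIS  (L0)  txn=BusRd  M[L0]=90
step 9: P2: load  L0  ⟶  IIS  (L0)  txn=∅  M[L0]=90
step 10: P1: load  L5  ⟶  ISS  (L5)  txn=∅  M[L5]=22
step 11: P1: store L0 := 87  ⟶  IMI  (L0)  txn=BusRdX  M[L0]=90
step 12: P0: store L3 := 66  ⟶  MII  (L3)  txn=BusRdX  M[L3]=70
step 13: P0: load  L0  ⟶  SSI  (L0)  txn=BusRd+Flush  M[L0]=87
step 14: P2: store L2 := 50  ⟶  IIM  (L2)  txn=BusRdX  M[L2]=0
step 15: P0: load  L3  ⟶  MII  (L3)  txn=∅  M[L3]=70
step 16: P1: store L1 := 80  ⟶  IMI  (L1)  txn=BusRdX  M[L1]=60
step 17: P1: load  L5  ⟶  ISS  (L5)  txn=∅  M[L5]=22
step 18: P1: load  L5  ⟶  ISS  (L5)  txn=∅  M[L5]=22
step 19: P2: store L0 := 12  ⟶  IIM  (L0)  txn=BusRdX  M[L0]=87
step 20: P1: store L1 := 29  ⟶  IMI  (L1)  txn=∅  M[L1]=60
step 21: P1: load  L2  ⟶  ISS  (L2)  txn=BusRd+Flush  M[L2]=50

bus = BusRd,Flush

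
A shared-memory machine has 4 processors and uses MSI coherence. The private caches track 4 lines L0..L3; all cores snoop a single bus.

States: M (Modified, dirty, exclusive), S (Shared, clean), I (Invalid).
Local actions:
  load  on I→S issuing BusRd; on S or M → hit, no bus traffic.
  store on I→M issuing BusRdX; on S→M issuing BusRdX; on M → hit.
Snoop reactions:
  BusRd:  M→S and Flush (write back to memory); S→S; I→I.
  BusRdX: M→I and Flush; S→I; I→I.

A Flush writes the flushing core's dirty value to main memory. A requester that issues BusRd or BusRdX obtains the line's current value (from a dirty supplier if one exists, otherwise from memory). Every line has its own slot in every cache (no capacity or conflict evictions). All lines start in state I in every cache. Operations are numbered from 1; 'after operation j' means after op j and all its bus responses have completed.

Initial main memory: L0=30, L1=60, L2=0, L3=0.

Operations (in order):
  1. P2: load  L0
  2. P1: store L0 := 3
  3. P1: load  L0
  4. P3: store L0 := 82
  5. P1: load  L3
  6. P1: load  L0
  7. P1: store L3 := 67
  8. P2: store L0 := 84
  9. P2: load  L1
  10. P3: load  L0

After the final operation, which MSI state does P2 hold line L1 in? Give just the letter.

state = S

  op1 P2: load  L0 → I/I/S/I on L0; bus BusRd; mem=30
  op2 P1: store L0 := 3 → I/M/I/I on L0; bus BusRdX; mem=30
  op3 P1: load  L0 → I/M/I/I on L0; bus (none); mem=30
  op4 P3: store L0 := 82 → I/I/I/M on L0; bus BusRdX Flush; mem=3
  op5 P1: load  L3 → I/S/I/I on L3; bus BusRd; mem=0
  op6 P1: load  L0 → I/S/I/S on L0; bus BusRd Flush; mem=82
  op7 P1: store L3 := 67 → I/M/I/I on L3; bus BusRdX; mem=0
  op8 P2: store L0 := 84 → I/I/M/I on L0; bus BusRdX; mem=82
  op9 P2: load  L1 → I/I/S/I on L1; bus BusRd; mem=60
  op10 P3: load  L0 → I/I/S/S on L0; bus BusRd Flush; mem=84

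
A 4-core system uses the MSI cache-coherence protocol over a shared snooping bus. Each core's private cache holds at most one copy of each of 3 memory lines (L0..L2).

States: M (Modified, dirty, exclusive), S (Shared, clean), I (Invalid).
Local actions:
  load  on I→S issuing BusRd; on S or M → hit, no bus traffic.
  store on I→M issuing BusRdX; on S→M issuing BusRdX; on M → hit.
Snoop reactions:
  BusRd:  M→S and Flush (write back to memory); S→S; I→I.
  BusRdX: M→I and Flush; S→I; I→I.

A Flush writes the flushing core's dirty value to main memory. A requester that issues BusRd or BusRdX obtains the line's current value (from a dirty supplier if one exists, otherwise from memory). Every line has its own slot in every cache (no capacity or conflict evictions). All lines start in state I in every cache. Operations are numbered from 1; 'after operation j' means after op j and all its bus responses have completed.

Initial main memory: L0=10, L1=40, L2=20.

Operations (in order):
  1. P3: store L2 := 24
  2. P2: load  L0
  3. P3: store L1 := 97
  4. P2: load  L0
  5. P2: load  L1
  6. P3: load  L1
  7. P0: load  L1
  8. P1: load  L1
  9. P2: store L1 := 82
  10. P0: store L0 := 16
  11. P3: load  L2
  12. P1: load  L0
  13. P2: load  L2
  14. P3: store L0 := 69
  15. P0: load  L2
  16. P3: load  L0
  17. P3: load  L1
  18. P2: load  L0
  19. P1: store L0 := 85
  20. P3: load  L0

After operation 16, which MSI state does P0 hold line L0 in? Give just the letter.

[1] P3: store L2 := 24 | P0:I, P1:I, P2:I, P3:M(24) | bus: BusRdX
[2] P2: load  L0 | P0:I, P1:I, P2:S(10), P3:I | bus: BusRd
[3] P3: store L1 := 97 | P0:I, P1:I, P2:I, P3:M(97) | bus: BusRdX
[4] P2: load  L0 | P0:I, P1:I, P2:S(10), P3:I | bus: none
[5] P2: load  L1 | P0:I, P1:I, P2:S(97), P3:S(97) | bus: BusRd,Flush
[6] P3: load  L1 | P0:I, P1:I, P2:S(97), P3:S(97) | bus: none
[7] P0: load  L1 | P0:S(97), P1:I, P2:S(97), P3:S(97) | bus: BusRd
[8] P1: load  L1 | P0:S(97), P1:S(97), P2:S(97), P3:S(97) | bus: BusRd
[9] P2: store L1 := 82 | P0:I, P1:I, P2:M(82), P3:I | bus: BusRdX
[10] P0: store L0 := 16 | P0:M(16), P1:I, P2:I, P3:I | bus: BusRdX
[11] P3: load  L2 | P0:I, P1:I, P2:I, P3:M(24) | bus: none
[12] P1: load  L0 | P0:S(16), P1:S(16), P2:I, P3:I | bus: BusRd,Flush
[13] P2: load  L2 | P0:I, P1:I, P2:S(24), P3:S(24) | bus: BusRd,Flush
[14] P3: store L0 := 69 | P0:I, P1:I, P2:I, P3:M(69) | bus: BusRdX
[15] P0: load  L2 | P0:S(24), P1:I, P2:S(24), P3:S(24) | bus: BusRd
[16] P3: load  L0 | P0:I, P1:I, P2:I, P3:M(69) | bus: none
[17] P3: load  L1 | P0:I, P1:I, P2:S(82), P3:S(82) | bus: BusRd,Flush
[18] P2: load  L0 | P0:I, P1:I, P2:S(69), P3:S(69) | bus: BusRd,Flush
[19] P1: store L0 := 85 | P0:I, P1:M(85), P2:I, P3:I | bus: BusRdX
[20] P3: load  L0 | P0:I, P1:S(85), P2:I, P3:S(85) | bus: BusRd,Flush

state = I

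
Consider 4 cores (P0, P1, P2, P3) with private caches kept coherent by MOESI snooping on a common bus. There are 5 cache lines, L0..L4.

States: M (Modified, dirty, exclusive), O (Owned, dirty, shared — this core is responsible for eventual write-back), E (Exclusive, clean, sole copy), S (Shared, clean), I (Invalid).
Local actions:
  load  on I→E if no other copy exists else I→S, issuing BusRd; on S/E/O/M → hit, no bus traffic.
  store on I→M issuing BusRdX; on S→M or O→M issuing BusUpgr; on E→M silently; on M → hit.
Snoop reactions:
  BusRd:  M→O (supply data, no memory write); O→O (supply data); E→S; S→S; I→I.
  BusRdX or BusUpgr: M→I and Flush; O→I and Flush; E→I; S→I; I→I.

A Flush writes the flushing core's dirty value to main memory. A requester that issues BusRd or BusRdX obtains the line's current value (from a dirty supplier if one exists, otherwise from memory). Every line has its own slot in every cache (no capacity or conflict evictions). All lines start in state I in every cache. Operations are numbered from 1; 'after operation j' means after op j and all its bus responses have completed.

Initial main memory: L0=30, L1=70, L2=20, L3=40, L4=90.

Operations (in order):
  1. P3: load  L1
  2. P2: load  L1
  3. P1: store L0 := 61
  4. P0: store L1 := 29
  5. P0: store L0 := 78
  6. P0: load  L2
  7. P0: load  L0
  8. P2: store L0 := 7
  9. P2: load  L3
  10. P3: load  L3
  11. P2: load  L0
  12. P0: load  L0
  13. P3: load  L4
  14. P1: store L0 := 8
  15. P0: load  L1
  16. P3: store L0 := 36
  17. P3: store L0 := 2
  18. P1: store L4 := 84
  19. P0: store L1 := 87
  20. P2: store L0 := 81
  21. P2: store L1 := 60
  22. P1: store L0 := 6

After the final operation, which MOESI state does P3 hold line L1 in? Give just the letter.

1. P3: load  L1  bus=[BusRd]  L1: P0=I P1=I P2=I P3=E  mem[L1]=70
2. P2: load  L1  bus=[BusRd]  L1: P0=I P1=I P2=S P3=S  mem[L1]=70
3. P1: store L0 := 61  bus=[BusRdX]  L0: P0=I P1=M P2=I P3=I  mem[L0]=30
4. P0: store L1 := 29  bus=[BusRdX]  L1: P0=M P1=I P2=I P3=I  mem[L1]=70
5. P0: store L0 := 78  bus=[BusRdX,Flush]  L0: P0=M P1=I P2=I P3=I  mem[L0]=61
6. P0: load  L2  bus=[BusRd]  L2: P0=E P1=I P2=I P3=I  mem[L2]=20
7. P0: load  L0  bus=[-]  L0: P0=M P1=I P2=I P3=I  mem[L0]=61
8. P2: store L0 := 7  bus=[BusRdX,Flush]  L0: P0=I P1=I P2=M P3=I  mem[L0]=78
9. P2: load  L3  bus=[BusRd]  L3: P0=I P1=I P2=E P3=I  mem[L3]=40
10. P3: load  L3  bus=[BusRd]  L3: P0=I P1=I P2=S P3=S  mem[L3]=40
11. P2: load  L0  bus=[-]  L0: P0=I P1=I P2=M P3=I  mem[L0]=78
12. P0: load  L0  bus=[BusRd]  L0: P0=S P1=I P2=O P3=I  mem[L0]=78
13. P3: load  L4  bus=[BusRd]  L4: P0=I P1=I P2=I P3=E  mem[L4]=90
14. P1: store L0 := 8  bus=[BusRdX,Flush]  L0: P0=I P1=M P2=I P3=I  mem[L0]=7
15. P0: load  L1  bus=[-]  L1: P0=M P1=I P2=I P3=I  mem[L1]=70
16. P3: store L0 := 36  bus=[BusRdX,Flush]  L0: P0=I P1=I P2=I P3=M  mem[L0]=8
17. P3: store L0 := 2  bus=[-]  L0: P0=I P1=I P2=I P3=M  mem[L0]=8
18. P1: store L4 := 84  bus=[BusRdX]  L4: P0=I P1=M P2=I P3=I  mem[L4]=90
19. P0: store L1 := 87  bus=[-]  L1: P0=M P1=I P2=I P3=I  mem[L1]=70
20. P2: store L0 := 81  bus=[BusRdX,Flush]  L0: P0=I P1=I P2=M P3=I  mem[L0]=2
21. P2: store L1 := 60  bus=[BusRdX,Flush]  L1: P0=I P1=I P2=M P3=I  mem[L1]=87
22. P1: store L0 := 6  bus=[BusRdX,Flush]  L0: P0=I P1=M P2=I P3=I  mem[L0]=81

state = I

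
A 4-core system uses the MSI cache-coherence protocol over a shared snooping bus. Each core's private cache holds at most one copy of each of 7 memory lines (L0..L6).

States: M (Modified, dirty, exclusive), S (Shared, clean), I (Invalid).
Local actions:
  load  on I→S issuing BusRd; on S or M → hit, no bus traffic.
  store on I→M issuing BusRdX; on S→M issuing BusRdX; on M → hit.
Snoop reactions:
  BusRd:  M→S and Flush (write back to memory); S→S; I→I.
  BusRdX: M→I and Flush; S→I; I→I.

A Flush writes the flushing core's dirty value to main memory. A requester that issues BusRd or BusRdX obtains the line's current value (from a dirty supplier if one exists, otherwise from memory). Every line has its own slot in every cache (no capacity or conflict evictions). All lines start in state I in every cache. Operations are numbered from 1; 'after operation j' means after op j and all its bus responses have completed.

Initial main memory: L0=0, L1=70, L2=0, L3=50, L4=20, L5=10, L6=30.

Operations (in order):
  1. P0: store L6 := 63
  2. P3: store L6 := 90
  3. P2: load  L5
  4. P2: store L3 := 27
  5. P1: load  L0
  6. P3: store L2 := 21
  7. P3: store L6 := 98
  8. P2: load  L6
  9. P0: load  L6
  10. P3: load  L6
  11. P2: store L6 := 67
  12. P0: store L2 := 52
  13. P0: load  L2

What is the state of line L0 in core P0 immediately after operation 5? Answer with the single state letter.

state = I

[1] P0: store L6 := 63 | P0:M(63), P1:I, P2:I, P3:I | bus: BusRdX
[2] P3: store L6 := 90 | P0:I, P1:I, P2:I, P3:M(90) | bus: BusRdX,Flush
[3] P2: load  L5 | P0:I, P1:I, P2:S(10), P3:I | bus: BusRd
[4] P2: store L3 := 27 | P0:I, P1:I, P2:M(27), P3:I | bus: BusRdX
[5] P1: load  L0 | P0:I, P1:S(0), P2:I, P3:I | bus: BusRd
[6] P3: store L2 := 21 | P0:I, P1:I, P2:I, P3:M(21) | bus: BusRdX
[7] P3: store L6 := 98 | P0:I, P1:I, P2:I, P3:M(98) | bus: none
[8] P2: load  L6 | P0:I, P1:I, P2:S(98), P3:S(98) | bus: BusRd,Flush
[9] P0: load  L6 | P0:S(98), P1:I, P2:S(98), P3:S(98) | bus: BusRd
[10] P3: load  L6 | P0:S(98), P1:I, P2:S(98), P3:S(98) | bus: none
[11] P2: store L6 := 67 | P0:I, P1:I, P2:M(67), P3:I | bus: BusRdX
[12] P0: store L2 := 52 | P0:M(52), P1:I, P2:I, P3:I | bus: BusRdX,Flush
[13] P0: load  L2 | P0:M(52), P1:I, P2:I, P3:I | bus: none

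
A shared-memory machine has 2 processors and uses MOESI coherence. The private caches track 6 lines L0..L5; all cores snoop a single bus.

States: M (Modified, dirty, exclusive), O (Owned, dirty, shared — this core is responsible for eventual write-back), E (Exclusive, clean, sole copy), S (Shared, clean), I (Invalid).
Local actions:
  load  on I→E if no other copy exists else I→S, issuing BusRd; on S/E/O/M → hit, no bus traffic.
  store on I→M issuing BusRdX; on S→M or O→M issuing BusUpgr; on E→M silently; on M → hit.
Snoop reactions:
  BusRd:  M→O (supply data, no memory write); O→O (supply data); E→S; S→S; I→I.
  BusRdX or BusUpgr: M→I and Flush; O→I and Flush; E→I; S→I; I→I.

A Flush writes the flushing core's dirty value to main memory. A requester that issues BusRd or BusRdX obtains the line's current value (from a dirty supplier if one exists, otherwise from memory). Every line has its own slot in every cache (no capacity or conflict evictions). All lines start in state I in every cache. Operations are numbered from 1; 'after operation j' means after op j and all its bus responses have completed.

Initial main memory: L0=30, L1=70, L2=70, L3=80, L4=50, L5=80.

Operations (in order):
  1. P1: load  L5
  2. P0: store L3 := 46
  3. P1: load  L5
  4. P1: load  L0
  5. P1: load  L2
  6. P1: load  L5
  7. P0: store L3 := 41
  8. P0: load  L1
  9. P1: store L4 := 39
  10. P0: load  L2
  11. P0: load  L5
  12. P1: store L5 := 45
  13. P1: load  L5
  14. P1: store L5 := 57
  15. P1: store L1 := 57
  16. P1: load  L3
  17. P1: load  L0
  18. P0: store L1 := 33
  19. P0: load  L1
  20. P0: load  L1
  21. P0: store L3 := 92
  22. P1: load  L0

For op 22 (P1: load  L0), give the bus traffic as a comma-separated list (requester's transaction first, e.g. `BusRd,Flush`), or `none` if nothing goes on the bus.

[1] P1: load  L5 | P0:I, P1:E(80) | bus: BusRd
[2] P0: store L3 := 46 | P0:M(46), P1:I | bus: BusRdX
[3] P1: load  L5 | P0:I, P1:E(80) | bus: none
[4] P1: load  L0 | P0:I, P1:E(30) | bus: BusRd
[5] P1: load  L2 | P0:I, P1:E(70) | bus: BusRd
[6] P1: load  L5 | P0:I, P1:E(80) | bus: none
[7] P0: store L3 := 41 | P0:M(41), P1:I | bus: none
[8] P0: load  L1 | P0:E(70), P1:I | bus: BusRd
[9] P1: store L4 := 39 | P0:I, P1:M(39) | bus: BusRdX
[10] P0: load  L2 | P0:S(70), P1:S(70) | bus: BusRd
[11] P0: load  L5 | P0:S(80), P1:S(80) | bus: BusRd
[12] P1: store L5 := 45 | P0:I, P1:M(45) | bus: BusUpgr
[13] P1: load  L5 | P0:I, P1:M(45) | bus: none
[14] P1: store L5 := 57 | P0:I, P1:M(57) | bus: none
[15] P1: store L1 := 57 | P0:I, P1:M(57) | bus: BusRdX
[16] P1: load  L3 | P0:O(41), P1:S(41) | bus: BusRd
[17] P1: load  L0 | P0:I, P1:E(30) | bus: none
[18] P0: store L1 := 33 | P0:M(33), P1:I | bus: BusRdX,Flush
[19] P0: load  L1 | P0:M(33), P1:I | bus: none
[20] P0: load  L1 | P0:M(33), P1:I | bus: none
[21] P0: store L3 := 92 | P0:M(92), P1:I | bus: BusUpgr
[22] P1: load  L0 | P0:I, P1:E(30) | bus: none

bus = none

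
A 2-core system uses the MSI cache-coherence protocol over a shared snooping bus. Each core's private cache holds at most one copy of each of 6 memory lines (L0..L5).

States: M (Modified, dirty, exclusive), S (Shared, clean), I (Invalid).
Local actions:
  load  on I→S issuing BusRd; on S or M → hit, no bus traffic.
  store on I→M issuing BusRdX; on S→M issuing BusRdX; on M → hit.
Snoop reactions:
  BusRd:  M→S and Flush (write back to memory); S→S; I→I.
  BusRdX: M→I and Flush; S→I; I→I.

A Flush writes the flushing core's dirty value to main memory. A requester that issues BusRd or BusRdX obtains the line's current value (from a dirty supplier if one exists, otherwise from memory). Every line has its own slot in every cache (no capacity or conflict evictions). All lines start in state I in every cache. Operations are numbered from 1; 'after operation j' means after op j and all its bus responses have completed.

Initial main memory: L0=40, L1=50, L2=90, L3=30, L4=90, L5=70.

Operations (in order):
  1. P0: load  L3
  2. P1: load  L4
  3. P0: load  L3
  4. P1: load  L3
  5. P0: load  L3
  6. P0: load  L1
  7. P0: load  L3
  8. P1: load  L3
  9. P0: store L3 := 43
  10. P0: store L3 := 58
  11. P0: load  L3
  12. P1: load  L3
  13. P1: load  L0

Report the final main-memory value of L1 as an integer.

step 1: P0: load  L3  ⟶  SI  (L3)  txn=BusRd  M[L3]=30
step 2: P1: load  L4  ⟶  IS  (L4)  txn=BusRd  M[L4]=90
step 3: P0: load  L3  ⟶  SI  (L3)  txn=∅  M[L3]=30
step 4: P1: load  L3  ⟶  SS  (L3)  txn=BusRd  M[L3]=30
step 5: P0: load  L3  ⟶  SS  (L3)  txn=∅  M[L3]=30
step 6: P0: load  L1  ⟶  SI  (L1)  txn=BusRd  M[L1]=50
step 7: P0: load  L3  ⟶  SS  (L3)  txn=∅  M[L3]=30
step 8: P1: load  L3  ⟶  SS  (L3)  txn=∅  M[L3]=30
step 9: P0: store L3 := 43  ⟶  MI  (L3)  txn=BusRdX  M[L3]=30
step 10: P0: store L3 := 58  ⟶  MI  (L3)  txn=∅  M[L3]=30
step 11: P0: load  L3  ⟶  MI  (L3)  txn=∅  M[L3]=30
step 12: P1: load  L3  ⟶  SS  (L3)  txn=BusRd+Flush  M[L3]=58
step 13: P1: load  L0  ⟶  IS  (L0)  txn=BusRd  M[L0]=40

memory[L1] = 50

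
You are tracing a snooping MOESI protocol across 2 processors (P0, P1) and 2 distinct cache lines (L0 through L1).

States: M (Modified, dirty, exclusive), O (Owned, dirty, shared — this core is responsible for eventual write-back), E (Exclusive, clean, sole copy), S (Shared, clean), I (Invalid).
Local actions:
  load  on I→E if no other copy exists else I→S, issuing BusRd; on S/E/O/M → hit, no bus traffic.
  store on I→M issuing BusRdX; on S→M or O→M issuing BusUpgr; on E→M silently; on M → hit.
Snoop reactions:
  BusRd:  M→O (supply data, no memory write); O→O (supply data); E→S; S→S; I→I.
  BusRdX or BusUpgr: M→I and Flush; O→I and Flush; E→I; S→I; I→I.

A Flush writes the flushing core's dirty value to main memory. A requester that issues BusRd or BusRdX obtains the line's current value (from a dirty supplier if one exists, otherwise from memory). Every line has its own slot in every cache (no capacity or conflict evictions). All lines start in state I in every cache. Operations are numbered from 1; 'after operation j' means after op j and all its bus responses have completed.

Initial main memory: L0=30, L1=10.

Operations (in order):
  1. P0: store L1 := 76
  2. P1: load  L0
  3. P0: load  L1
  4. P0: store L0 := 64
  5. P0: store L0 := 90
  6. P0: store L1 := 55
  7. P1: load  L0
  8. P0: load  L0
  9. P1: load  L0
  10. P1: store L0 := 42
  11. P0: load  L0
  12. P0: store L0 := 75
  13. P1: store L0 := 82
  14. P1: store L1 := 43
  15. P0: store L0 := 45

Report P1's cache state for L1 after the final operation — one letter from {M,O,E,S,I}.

state = M

[1] P0: store L1 := 76 | P0:M(76), P1:I | bus: BusRdX
[2] P1: load  L0 | P0:I, P1:E(30) | bus: BusRd
[3] P0: load  L1 | P0:M(76), P1:I | bus: none
[4] P0: store L0 := 64 | P0:M(64), P1:I | bus: BusRdX
[5] P0: store L0 := 90 | P0:M(90), P1:I | bus: none
[6] P0: store L1 := 55 | P0:M(55), P1:I | bus: none
[7] P1: load  L0 | P0:O(90), P1:S(90) | bus: BusRd
[8] P0: load  L0 | P0:O(90), P1:S(90) | bus: none
[9] P1: load  L0 | P0:O(90), P1:S(90) | bus: none
[10] P1: store L0 := 42 | P0:I, P1:M(42) | bus: BusUpgr,Flush
[11] P0: load  L0 | P0:S(42), P1:O(42) | bus: BusRd
[12] P0: store L0 := 75 | P0:M(75), P1:I | bus: BusUpgr,Flush
[13] P1: store L0 := 82 | P0:I, P1:M(82) | bus: BusRdX,Flush
[14] P1: store L1 := 43 | P0:I, P1:M(43) | bus: BusRdX,Flush
[15] P0: store L0 := 45 | P0:M(45), P1:I | bus: BusRdX,Flush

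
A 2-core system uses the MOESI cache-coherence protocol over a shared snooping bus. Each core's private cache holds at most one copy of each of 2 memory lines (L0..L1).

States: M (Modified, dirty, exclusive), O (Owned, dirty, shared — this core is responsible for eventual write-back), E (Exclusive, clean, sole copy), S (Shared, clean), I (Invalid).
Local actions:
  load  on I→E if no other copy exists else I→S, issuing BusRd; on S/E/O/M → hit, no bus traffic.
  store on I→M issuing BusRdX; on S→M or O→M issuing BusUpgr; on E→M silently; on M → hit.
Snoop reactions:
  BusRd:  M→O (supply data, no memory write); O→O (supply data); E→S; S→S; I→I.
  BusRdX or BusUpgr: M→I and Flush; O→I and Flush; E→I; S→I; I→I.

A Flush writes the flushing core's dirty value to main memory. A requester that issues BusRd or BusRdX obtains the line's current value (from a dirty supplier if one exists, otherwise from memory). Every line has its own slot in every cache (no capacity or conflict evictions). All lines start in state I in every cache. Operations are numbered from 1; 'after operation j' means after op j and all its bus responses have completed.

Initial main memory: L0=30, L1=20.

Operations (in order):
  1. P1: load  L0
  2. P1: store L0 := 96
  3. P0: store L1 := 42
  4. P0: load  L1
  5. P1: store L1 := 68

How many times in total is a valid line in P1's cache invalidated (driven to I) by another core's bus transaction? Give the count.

invalidations = 0

1. P1: load  L0  bus=[BusRd]  L0: P0=I P1=E  mem[L0]=30
2. P1: store L0 := 96  bus=[-]  L0: P0=I P1=M  mem[L0]=30
3. P0: store L1 := 42  bus=[BusRdX]  L1: P0=M P1=I  mem[L1]=20
4. P0: load  L1  bus=[-]  L1: P0=M P1=I  mem[L1]=20
5. P1: store L1 := 68  bus=[BusRdX,Flush]  L1: P0=I P1=M  mem[L1]=42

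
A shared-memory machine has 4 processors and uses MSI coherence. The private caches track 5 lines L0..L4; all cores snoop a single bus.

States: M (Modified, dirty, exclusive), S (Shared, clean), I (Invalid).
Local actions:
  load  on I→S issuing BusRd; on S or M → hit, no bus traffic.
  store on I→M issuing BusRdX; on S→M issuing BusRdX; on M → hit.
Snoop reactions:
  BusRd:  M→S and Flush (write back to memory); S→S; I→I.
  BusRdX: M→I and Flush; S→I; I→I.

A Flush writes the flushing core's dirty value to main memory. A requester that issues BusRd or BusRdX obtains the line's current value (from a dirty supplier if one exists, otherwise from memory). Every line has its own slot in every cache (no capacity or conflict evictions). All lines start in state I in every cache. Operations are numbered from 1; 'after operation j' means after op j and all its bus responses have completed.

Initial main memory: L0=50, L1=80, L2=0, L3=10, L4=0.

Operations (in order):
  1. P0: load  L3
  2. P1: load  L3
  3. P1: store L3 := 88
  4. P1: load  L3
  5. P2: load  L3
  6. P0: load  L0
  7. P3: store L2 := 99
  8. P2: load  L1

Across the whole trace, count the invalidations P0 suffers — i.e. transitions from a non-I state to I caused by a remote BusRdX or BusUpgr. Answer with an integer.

invalidations = 1

[1] P0: load  L3 | P0:S(10), P1:I, P2:I, P3:I | bus: BusRd
[2] P1: load  L3 | P0:S(10), P1:S(10), P2:I, P3:I | bus: BusRd
[3] P1: store L3 := 88 | P0:I, P1:M(88), P2:I, P3:I | bus: BusRdX
[4] P1: load  L3 | P0:I, P1:M(88), P2:I, P3:I | bus: none
[5] P2: load  L3 | P0:I, P1:S(88), P2:S(88), P3:I | bus: BusRd,Flush
[6] P0: load  L0 | P0:S(50), P1:I, P2:I, P3:I | bus: BusRd
[7] P3: store L2 := 99 | P0:I, P1:I, P2:I, P3:M(99) | bus: BusRdX
[8] P2: load  L1 | P0:I, P1:I, P2:S(80), P3:I | bus: BusRd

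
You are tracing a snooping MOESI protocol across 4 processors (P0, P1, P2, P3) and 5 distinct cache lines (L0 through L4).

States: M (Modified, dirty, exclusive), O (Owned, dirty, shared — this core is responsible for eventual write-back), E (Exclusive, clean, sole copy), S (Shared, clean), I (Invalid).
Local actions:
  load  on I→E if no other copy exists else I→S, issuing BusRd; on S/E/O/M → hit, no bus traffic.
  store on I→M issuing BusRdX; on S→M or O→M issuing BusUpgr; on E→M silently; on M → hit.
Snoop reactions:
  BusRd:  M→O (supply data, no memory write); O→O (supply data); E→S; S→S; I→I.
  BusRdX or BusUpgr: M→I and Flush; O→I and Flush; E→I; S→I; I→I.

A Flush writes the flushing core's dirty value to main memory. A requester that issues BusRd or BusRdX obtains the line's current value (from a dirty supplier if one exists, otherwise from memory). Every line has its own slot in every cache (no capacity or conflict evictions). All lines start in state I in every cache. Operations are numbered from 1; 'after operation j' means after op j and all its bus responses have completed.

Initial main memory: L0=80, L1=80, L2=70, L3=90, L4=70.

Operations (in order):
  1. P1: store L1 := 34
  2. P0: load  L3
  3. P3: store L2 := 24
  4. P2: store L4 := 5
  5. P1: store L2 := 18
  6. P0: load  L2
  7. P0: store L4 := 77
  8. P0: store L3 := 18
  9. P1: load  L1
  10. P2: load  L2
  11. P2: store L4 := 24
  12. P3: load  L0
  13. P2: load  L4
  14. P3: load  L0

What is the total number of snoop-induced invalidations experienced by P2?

invalidations = 1

[1] P1: store L1 := 34 | P0:I, P1:M(34), P2:I, P3:I | bus: BusRdX
[2] P0: load  L3 | P0:E(90), P1:I, P2:I, P3:I | bus: BusRd
[3] P3: store L2 := 24 | P0:I, P1:I, P2:I, P3:M(24) | bus: BusRdX
[4] P2: store L4 := 5 | P0:I, P1:I, P2:M(5), P3:I | bus: BusRdX
[5] P1: store L2 := 18 | P0:I, P1:M(18), P2:I, P3:I | bus: BusRdX,Flush
[6] P0: load  L2 | P0:S(18), P1:O(18), P2:I, P3:I | bus: BusRd
[7] P0: store L4 := 77 | P0:M(77), P1:I, P2:I, P3:I | bus: BusRdX,Flush
[8] P0: store L3 := 18 | P0:M(18), P1:I, P2:I, P3:I | bus: none
[9] P1: load  L1 | P0:I, P1:M(34), P2:I, P3:I | bus: none
[10] P2: load  L2 | P0:S(18), P1:O(18), P2:S(18), P3:I | bus: BusRd
[11] P2: store L4 := 24 | P0:I, P1:I, P2:M(24), P3:I | bus: BusRdX,Flush
[12] P3: load  L0 | P0:I, P1:I, P2:I, P3:E(80) | bus: BusRd
[13] P2: load  L4 | P0:I, P1:I, P2:M(24), P3:I | bus: none
[14] P3: load  L0 | P0:I, P1:I, P2:I, P3:E(80) | bus: none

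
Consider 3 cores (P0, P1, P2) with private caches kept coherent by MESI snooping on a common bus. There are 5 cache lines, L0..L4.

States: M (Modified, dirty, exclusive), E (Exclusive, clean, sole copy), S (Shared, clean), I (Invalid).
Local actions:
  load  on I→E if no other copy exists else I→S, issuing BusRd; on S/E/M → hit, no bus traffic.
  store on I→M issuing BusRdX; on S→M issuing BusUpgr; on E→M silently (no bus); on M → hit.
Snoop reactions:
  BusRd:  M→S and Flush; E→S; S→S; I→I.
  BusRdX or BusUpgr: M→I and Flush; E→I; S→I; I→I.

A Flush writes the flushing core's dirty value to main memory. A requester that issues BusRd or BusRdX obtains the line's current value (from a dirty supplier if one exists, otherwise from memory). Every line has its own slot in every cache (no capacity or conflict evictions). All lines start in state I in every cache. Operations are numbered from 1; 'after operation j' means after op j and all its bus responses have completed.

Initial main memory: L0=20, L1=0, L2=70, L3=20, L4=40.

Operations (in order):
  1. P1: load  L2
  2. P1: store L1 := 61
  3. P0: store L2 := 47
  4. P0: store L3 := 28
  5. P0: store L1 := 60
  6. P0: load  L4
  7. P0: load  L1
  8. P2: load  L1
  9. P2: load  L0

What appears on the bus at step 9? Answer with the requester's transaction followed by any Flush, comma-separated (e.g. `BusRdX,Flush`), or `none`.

step 1: P1: load  L2  ⟶  IEI  (L2)  txn=BusRd  M[L2]=70
step 2: P1: store L1 := 61  ⟶  IMI  (L1)  txn=BusRdX  M[L1]=0
step 3: P0: store L2 := 47  ⟶  MII  (L2)  txn=BusRdX  M[L2]=70
step 4: P0: store L3 := 28  ⟶  MII  (L3)  txn=BusRdX  M[L3]=20
step 5: P0: store L1 := 60  ⟶  MII  (L1)  txn=BusRdX+Flush  M[L1]=61
step 6: P0: load  L4  ⟶  EII  (L4)  txn=BusRd  M[L4]=40
step 7: P0: load  L1  ⟶  MII  (L1)  txn=∅  M[L1]=61
step 8: P2: load  L1  ⟶  SIS  (L1)  txn=BusRd+Flush  M[L1]=60
step 9: P2: load  L0  ⟶  IIE  (L0)  txn=BusRd  M[L0]=20

bus = BusRd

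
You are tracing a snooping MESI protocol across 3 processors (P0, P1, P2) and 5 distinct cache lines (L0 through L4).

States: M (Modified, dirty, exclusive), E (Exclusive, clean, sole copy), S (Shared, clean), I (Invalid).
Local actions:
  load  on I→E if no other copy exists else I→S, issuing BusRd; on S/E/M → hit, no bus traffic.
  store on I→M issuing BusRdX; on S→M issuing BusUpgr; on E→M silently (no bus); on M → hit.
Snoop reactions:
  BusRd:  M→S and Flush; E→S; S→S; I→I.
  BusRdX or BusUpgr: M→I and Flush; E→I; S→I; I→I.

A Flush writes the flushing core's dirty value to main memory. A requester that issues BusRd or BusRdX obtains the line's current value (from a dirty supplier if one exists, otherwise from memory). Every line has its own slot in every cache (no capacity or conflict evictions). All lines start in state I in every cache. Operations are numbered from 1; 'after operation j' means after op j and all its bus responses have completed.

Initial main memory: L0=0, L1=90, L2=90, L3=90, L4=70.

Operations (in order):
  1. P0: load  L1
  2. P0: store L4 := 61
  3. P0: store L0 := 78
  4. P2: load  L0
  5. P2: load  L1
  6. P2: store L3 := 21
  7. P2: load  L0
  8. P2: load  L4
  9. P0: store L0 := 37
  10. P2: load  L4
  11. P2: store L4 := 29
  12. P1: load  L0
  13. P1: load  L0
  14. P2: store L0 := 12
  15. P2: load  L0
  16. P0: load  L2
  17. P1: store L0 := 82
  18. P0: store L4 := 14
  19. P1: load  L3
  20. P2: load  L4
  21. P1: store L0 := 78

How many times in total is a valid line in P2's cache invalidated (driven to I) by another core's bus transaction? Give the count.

invalidations = 3

  op1 P0: load  L1 → E/I/I on L1; bus BusRd; mem=90
  op2 P0: store L4 := 61 → M/I/I on L4; bus BusRdX; mem=70
  op3 P0: store L0 := 78 → M/I/I on L0; bus BusRdX; mem=0
  op4 P2: load  L0 → S/I/S on L0; bus BusRd Flush; mem=78
  op5 P2: load  L1 → S/I/S on L1; bus BusRd; mem=90
  op6 P2: store L3 := 21 → I/I/M on L3; bus BusRdX; mem=90
  op7 P2: load  L0 → S/I/S on L0; bus (none); mem=78
  op8 P2: load  L4 → S/I/S on L4; bus BusRd Flush; mem=61
  op9 P0: store L0 := 37 → M/I/I on L0; bus BusUpgr; mem=78
  op10 P2: load  L4 → S/I/S on L4; bus (none); mem=61
  op11 P2: store L4 := 29 → I/I/M on L4; bus BusUpgr; mem=61
  op12 P1: load  L0 → S/S/I on L0; bus BusRd Flush; mem=37
  op13 P1: load  L0 → S/S/I on L0; bus (none); mem=37
  op14 P2: store L0 := 12 → I/I/M on L0; bus BusRdX; mem=37
  op15 P2: load  L0 → I/I/M on L0; bus (none); mem=37
  op16 P0: load  L2 → E/I/I on L2; bus BusRd; mem=90
  op17 P1: store L0 := 82 → I/M/I on L0; bus BusRdX Flush; mem=12
  op18 P0: store L4 := 14 → M/I/I on L4; bus BusRdX Flush; mem=29
  op19 P1: load  L3 → I/S/S on L3; bus BusRd Flush; mem=21
  op20 P2: load  L4 → S/I/S on L4; bus BusRd Flush; mem=14
  op21 P1: store L0 := 78 → I/M/I on L0; bus (none); mem=12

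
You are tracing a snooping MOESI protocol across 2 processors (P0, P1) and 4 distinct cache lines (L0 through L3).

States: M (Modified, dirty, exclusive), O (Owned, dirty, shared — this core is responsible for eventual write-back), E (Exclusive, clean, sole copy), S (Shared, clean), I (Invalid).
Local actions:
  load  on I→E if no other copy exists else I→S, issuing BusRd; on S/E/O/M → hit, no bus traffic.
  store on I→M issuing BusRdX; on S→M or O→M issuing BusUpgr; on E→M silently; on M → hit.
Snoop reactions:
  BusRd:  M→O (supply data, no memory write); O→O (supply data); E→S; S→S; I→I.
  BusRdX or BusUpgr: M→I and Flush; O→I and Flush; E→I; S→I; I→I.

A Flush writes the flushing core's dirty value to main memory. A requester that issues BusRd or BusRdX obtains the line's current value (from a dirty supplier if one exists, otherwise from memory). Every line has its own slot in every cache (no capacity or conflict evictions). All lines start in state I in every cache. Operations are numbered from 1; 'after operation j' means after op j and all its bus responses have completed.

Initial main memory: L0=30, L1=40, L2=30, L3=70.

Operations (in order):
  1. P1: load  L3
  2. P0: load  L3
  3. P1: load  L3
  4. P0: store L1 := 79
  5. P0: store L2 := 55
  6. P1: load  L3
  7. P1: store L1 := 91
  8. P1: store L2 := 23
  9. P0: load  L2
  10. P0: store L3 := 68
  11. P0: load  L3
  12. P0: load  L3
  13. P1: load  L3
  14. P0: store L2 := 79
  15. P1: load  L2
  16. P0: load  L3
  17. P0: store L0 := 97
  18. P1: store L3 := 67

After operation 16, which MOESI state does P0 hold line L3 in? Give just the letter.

state = O

  op1 P1: load  L3 → I/E on L3; bus BusRd; mem=70
  op2 P0: load  L3 → S/S on L3; bus BusRd; mem=70
  op3 P1: load  L3 → S/S on L3; bus (none); mem=70
  op4 P0: store L1 := 79 → M/I on L1; bus BusRdX; mem=40
  op5 P0: store L2 := 55 → M/I on L2; bus BusRdX; mem=30
  op6 P1: load  L3 → S/S on L3; bus (none); mem=70
  op7 P1: store L1 := 91 → I/M on L1; bus BusRdX Flush; mem=79
  op8 P1: store L2 := 23 → I/M on L2; bus BusRdX Flush; mem=55
  op9 P0: load  L2 → S/O on L2; bus BusRd; mem=55
  op10 P0: store L3 := 68 → M/I on L3; bus BusUpgr; mem=70
  op11 P0: load  L3 → M/I on L3; bus (none); mem=70
  op12 P0: load  L3 → M/I on L3; bus (none); mem=70
  op13 P1: load  L3 → O/S on L3; bus BusRd; mem=70
  op14 P0: store L2 := 79 → M/I on L2; bus BusUpgr Flush; mem=23
  op15 P1: load  L2 → O/S on L2; bus BusRd; mem=23
  op16 P0: load  L3 → O/S on L3; bus (none); mem=70
  op17 P0: store L0 := 97 → M/I on L0; bus BusRdX; mem=30
  op18 P1: store L3 := 67 → I/M on L3; bus BusUpgr Flush; mem=68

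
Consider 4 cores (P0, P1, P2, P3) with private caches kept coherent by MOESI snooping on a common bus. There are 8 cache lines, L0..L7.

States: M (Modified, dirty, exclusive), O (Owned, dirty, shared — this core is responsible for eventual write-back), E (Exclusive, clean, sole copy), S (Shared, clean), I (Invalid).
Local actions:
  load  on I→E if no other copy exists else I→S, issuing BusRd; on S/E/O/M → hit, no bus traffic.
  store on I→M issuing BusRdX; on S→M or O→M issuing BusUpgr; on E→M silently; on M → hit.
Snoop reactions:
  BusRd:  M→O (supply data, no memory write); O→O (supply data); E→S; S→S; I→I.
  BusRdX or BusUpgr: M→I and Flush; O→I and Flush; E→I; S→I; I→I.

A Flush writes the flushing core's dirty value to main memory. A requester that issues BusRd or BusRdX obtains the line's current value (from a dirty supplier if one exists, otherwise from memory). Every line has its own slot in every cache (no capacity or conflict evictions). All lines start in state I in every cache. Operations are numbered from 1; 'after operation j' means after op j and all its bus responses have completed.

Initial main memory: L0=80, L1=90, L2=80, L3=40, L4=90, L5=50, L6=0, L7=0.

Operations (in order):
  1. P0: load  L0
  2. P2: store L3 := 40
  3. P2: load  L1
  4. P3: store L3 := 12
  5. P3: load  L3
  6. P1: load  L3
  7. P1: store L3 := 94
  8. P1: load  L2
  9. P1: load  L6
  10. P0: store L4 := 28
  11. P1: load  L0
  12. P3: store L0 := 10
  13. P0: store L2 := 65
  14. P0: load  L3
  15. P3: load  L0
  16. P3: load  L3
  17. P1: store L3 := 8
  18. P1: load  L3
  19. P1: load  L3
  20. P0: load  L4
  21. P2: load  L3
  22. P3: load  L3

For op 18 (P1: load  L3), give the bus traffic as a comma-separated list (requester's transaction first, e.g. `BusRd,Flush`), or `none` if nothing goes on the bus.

1. P0: load  L0  bus=[BusRd]  L0: P0=E P1=I P2=I P3=I  mem[L0]=80
2. P2: store L3 := 40  bus=[BusRdX]  L3: P0=I P1=I P2=M P3=I  mem[L3]=40
3. P2: load  L1  bus=[BusRd]  L1: P0=I P1=I P2=E P3=I  mem[L1]=90
4. P3: store L3 := 12  bus=[BusRdX,Flush]  L3: P0=I P1=I P2=I P3=M  mem[L3]=40
5. P3: load  L3  bus=[-]  L3: P0=I P1=I P2=I P3=M  mem[L3]=40
6. P1: load  L3  bus=[BusRd]  L3: P0=I P1=S P2=I P3=O  mem[L3]=40
7. P1: store L3 := 94  bus=[BusUpgr,Flush]  L3: P0=I P1=M P2=I P3=I  mem[L3]=12
8. P1: load  L2  bus=[BusRd]  L2: P0=I P1=E P2=I P3=I  mem[L2]=80
9. P1: load  L6  bus=[BusRd]  L6: P0=I P1=E P2=I P3=I  mem[L6]=0
10. P0: store L4 := 28  bus=[BusRdX]  L4: P0=M P1=I P2=I P3=I  mem[L4]=90
11. P1: load  L0  bus=[BusRd]  L0: P0=S P1=S P2=I P3=I  mem[L0]=80
12. P3: store L0 := 10  bus=[BusRdX]  L0: P0=I P1=I P2=I P3=M  mem[L0]=80
13. P0: store L2 := 65  bus=[BusRdX]  L2: P0=M P1=I P2=I P3=I  mem[L2]=80
14. P0: load  L3  bus=[BusRd]  L3: P0=S P1=O P2=I P3=I  mem[L3]=12
15. P3: load  L0  bus=[-]  L0: P0=I P1=I P2=I P3=M  mem[L0]=80
16. P3: load  L3  bus=[BusRd]  L3: P0=S P1=O P2=I P3=S  mem[L3]=12
17. P1: store L3 := 8  bus=[BusUpgr]  L3: P0=I P1=M P2=I P3=I  mem[L3]=12
18. P1: load  L3  bus=[-]  L3: P0=I P1=M P2=I P3=I  mem[L3]=12
19. P1: load  L3  bus=[-]  L3: P0=I P1=M P2=I P3=I  mem[L3]=12
20. P0: load  L4  bus=[-]  L4: P0=M P1=I P2=I P3=I  mem[L4]=90
21. P2: load  L3  bus=[BusRd]  L3: P0=I P1=O P2=S P3=I  mem[L3]=12
22. P3: load  L3  bus=[BusRd]  L3: P0=I P1=O P2=S P3=S  mem[L3]=12

bus = none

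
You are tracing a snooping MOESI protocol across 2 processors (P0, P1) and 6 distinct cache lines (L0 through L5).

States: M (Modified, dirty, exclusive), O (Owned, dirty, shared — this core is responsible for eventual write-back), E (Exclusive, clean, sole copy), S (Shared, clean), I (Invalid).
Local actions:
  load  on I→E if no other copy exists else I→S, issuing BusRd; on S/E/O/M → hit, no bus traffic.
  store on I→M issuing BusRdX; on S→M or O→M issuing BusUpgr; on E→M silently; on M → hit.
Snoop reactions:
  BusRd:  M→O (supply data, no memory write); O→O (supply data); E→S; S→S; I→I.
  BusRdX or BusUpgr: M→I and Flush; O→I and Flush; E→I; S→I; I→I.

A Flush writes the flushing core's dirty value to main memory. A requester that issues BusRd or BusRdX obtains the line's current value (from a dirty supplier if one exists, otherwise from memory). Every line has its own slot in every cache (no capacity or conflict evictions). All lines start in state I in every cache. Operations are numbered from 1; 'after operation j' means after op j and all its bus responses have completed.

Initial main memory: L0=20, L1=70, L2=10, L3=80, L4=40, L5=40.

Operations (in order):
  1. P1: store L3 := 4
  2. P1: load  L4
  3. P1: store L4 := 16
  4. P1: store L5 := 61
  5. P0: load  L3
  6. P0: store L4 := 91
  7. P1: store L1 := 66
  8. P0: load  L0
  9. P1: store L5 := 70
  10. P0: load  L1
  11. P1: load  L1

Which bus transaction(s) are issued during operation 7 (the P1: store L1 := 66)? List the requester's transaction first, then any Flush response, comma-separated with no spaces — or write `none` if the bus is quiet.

bus = BusRdX

step 1: P1: store L3 := 4  ⟶  IM  (L3)  txn=BusRdX  M[L3]=80
step 2: P1: load  L4  ⟶  IE  (L4)  txn=BusRd  M[L4]=40
step 3: P1: store L4 := 16  ⟶  IM  (L4)  txn=∅  M[L4]=40
step 4: P1: store L5 := 61  ⟶  IM  (L5)  txn=BusRdX  M[L5]=40
step 5: P0: load  L3  ⟶  SO  (L3)  txn=BusRd  M[L3]=80
step 6: P0: store L4 := 91  ⟶  MI  (L4)  txn=BusRdX+Flush  M[L4]=16
step 7: P1: store L1 := 66  ⟶  IM  (L1)  txn=BusRdX  M[L1]=70
step 8: P0: load  L0  ⟶  EI  (L0)  txn=BusRd  M[L0]=20
step 9: P1: store L5 := 70  ⟶  IM  (L5)  txn=∅  M[L5]=40
step 10: P0: load  L1  ⟶  SO  (L1)  txn=BusRd  M[L1]=70
step 11: P1: load  L1  ⟶  SO  (L1)  txn=∅  M[L1]=70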